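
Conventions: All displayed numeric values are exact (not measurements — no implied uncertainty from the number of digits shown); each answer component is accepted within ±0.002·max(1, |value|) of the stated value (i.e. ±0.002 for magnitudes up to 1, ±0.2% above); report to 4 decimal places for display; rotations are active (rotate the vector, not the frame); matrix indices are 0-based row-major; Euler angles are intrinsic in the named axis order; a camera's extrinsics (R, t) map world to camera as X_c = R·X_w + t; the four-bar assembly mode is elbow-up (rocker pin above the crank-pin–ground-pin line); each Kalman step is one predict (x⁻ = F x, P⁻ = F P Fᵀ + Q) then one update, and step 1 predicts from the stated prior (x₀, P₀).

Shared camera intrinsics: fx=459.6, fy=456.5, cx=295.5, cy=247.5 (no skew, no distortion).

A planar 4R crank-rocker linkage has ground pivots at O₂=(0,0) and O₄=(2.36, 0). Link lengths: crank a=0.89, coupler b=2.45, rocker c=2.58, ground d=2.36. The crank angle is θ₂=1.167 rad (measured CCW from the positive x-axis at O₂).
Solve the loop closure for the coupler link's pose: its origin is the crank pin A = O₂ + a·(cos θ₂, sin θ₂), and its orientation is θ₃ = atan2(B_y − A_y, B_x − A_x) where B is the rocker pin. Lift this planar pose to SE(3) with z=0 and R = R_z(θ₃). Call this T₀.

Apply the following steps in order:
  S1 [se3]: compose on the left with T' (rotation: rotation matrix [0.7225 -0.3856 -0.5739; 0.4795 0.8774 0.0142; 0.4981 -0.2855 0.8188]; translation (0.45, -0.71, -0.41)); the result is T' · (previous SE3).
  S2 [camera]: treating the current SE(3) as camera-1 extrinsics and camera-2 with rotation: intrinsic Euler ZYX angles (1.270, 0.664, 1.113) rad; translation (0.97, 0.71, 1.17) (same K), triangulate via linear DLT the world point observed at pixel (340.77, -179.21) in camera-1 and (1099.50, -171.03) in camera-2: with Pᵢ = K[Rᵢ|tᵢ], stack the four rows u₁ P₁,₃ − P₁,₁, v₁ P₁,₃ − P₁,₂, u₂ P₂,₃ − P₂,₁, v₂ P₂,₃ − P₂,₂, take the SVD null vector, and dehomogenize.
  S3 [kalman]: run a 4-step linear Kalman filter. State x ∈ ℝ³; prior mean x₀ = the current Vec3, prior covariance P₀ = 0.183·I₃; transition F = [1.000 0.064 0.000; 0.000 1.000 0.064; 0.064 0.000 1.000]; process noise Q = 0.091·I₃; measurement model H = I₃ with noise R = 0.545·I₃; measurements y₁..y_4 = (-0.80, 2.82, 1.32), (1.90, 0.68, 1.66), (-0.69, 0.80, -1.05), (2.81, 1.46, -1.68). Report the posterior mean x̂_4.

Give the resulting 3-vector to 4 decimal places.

source (fourbar_fk): coupler pose = R=[0.7019 -0.7123 0.0000; 0.7123 0.7019 0.0000; 0.0000 0.0000 1.0000], t=(0.3497, 0.8184, 0.0000)
after S1 (compose_se3): R=[0.2324 -0.7852 -0.5739; 0.9616 0.2743 0.0142; 0.1462 -0.5551 0.8188], t=(0.3871, 0.1758, -0.4695)
after S2 (triangulate): (-1.5150, -1.6185, 1.9638)
after S3 (kf_track): (0.6669, 0.8664, 0.0003)

result = (0.6669, 0.8664, 0.0003)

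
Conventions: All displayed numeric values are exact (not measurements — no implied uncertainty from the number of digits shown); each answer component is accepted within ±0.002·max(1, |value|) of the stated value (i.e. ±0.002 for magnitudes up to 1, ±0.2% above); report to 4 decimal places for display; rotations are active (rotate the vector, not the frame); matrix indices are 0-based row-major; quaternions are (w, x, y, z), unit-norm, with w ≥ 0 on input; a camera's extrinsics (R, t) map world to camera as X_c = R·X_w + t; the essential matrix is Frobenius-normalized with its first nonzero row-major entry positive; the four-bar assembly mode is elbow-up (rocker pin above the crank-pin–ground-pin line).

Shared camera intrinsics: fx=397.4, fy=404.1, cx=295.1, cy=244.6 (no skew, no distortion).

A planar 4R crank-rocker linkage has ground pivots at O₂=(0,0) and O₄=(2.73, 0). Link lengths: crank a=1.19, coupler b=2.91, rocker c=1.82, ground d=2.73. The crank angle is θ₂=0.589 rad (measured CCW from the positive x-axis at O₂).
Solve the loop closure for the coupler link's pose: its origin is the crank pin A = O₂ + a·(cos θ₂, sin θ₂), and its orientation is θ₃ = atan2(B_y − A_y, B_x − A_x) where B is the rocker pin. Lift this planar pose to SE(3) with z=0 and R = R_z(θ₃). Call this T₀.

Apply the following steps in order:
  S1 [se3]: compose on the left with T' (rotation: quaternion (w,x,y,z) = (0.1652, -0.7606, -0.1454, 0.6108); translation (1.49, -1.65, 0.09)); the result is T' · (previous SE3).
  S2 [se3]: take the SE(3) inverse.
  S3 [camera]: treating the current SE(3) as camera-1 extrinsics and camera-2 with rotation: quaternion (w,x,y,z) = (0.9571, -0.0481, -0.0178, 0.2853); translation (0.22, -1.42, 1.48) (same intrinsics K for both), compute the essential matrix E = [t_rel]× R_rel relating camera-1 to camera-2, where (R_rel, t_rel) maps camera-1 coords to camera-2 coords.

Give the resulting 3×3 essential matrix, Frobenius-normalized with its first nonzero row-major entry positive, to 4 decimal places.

source (fourbar_fk): coupler pose = R=[0.9589 -0.2837 0.0000; 0.2837 0.9589 0.0000; 0.0000 0.0000 1.0000], t=(0.9895, 0.6611, 0.0000)
after S1 (compose_se3): R=[0.2084 -0.0414 -0.9772; 0.1494 -0.9860 0.0737; -0.9666 -0.1613 -0.1993], t=(1.7122, -1.8285, -1.0654)
after S2 (invert_se3): R=[0.2084 0.1494 -0.9666; -0.0414 -0.9860 -0.1613; -0.9772 0.0737 -0.1993], t=(-1.1134, -1.9039, 1.5955)
after S3 (essential): [0.3944 0.1331 0.1518; 0.5567 0.0974 0.0108; 0.1526 -0.2547 -0.6293]

matrix = [0.3944 0.1331 0.1518; 0.5567 0.0974 0.0108; 0.1526 -0.2547 -0.6293]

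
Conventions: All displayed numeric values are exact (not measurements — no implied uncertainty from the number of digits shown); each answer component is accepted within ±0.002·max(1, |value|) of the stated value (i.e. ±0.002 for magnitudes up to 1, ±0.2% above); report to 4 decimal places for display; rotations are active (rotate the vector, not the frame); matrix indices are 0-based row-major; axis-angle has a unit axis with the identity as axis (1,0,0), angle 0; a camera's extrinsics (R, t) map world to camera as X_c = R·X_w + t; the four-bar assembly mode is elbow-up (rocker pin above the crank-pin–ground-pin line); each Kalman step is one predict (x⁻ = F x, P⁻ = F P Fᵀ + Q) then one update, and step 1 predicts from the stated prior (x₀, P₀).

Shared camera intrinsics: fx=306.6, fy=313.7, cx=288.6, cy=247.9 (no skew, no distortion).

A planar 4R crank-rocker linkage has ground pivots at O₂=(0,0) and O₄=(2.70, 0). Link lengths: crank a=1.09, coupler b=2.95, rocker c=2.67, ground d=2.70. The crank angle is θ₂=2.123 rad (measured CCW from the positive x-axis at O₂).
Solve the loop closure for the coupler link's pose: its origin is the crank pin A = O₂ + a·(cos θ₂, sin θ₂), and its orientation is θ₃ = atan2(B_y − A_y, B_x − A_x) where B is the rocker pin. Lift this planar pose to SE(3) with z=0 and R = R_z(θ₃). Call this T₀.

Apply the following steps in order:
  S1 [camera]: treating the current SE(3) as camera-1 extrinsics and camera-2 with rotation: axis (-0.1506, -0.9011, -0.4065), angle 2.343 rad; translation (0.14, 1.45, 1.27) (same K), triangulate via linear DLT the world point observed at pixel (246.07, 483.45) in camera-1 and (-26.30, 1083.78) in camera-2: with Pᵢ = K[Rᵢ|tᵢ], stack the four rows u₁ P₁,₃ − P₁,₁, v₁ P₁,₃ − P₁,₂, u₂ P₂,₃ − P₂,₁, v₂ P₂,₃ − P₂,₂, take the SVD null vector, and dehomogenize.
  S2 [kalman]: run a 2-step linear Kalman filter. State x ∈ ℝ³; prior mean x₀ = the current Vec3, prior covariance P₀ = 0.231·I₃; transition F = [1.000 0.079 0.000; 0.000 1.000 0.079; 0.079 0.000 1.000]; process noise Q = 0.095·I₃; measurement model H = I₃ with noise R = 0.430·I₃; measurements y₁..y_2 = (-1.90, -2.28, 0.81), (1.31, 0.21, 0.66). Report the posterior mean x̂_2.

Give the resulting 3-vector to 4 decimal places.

source (fourbar_fk): coupler pose = R=[0.8362 -0.5484 0.0000; 0.5484 0.8362 0.0000; 0.0000 0.0000 1.0000], t=(-0.5718, 0.9280, 0.0000)
after S1 (triangulate): (0.4125, -0.0346, 1.4985)
after S2 (kf_track): (0.1029, -0.4252, 0.9842)

result = (0.1029, -0.4252, 0.9842)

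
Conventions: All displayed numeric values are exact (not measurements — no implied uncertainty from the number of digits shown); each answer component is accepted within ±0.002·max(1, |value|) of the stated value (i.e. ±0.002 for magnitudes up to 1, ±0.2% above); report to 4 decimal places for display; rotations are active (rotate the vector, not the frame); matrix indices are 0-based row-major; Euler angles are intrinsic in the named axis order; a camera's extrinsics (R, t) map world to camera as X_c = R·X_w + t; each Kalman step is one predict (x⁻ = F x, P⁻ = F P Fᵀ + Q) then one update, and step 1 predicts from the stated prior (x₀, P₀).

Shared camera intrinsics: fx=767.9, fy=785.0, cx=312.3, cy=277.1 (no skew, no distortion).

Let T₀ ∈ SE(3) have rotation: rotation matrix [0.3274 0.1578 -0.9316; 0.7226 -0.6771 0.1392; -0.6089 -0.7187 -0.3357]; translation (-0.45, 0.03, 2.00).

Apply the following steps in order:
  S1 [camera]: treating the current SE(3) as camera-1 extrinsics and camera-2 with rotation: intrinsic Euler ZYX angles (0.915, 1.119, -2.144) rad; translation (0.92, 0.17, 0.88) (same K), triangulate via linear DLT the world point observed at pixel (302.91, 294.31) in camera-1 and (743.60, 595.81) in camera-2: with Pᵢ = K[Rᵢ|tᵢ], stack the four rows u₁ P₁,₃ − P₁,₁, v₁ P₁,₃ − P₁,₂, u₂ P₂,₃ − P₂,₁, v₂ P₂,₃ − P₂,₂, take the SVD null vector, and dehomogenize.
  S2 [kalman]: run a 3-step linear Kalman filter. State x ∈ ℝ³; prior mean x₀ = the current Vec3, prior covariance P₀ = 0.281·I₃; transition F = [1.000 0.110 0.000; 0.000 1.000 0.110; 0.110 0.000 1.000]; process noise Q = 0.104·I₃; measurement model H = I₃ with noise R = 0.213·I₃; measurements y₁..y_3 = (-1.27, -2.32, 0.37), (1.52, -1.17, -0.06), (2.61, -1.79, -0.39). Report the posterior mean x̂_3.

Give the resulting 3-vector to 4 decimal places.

after S1 (triangulate): (-1.4773, -1.9461, -1.2698)
after S2 (kf_track): (1.2611, -1.6574, -0.2200)

result = (1.2611, -1.6574, -0.2200)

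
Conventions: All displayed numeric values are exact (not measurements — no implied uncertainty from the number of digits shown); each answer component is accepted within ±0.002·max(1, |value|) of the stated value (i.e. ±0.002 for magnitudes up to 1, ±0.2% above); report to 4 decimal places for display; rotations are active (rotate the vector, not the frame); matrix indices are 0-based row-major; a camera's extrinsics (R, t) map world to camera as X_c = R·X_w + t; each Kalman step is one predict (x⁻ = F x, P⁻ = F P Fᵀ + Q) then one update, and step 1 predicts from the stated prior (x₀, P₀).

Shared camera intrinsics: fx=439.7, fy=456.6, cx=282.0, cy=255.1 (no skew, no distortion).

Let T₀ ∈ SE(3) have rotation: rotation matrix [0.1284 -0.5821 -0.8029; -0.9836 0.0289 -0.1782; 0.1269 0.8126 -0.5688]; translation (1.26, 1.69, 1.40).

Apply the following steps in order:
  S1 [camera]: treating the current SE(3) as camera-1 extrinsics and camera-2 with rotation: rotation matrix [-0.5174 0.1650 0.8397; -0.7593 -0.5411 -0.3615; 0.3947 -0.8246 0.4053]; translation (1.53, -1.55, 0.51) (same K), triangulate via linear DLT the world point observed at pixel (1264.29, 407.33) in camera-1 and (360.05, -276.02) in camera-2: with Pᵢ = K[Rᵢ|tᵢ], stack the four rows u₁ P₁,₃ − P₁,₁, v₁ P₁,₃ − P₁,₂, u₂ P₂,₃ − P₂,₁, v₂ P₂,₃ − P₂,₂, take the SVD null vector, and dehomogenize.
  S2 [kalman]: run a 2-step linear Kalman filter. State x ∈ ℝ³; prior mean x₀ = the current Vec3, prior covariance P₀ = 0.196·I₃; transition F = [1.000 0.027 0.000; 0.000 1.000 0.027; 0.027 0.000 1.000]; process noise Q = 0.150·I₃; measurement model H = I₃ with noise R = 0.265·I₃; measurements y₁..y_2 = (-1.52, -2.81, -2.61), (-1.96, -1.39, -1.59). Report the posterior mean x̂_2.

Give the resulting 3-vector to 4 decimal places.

after S1 (triangulate): (1.4120, -0.9502, -0.4091)
after S2 (kf_track): (-1.1923, -1.7163, -1.6287)

result = (-1.1923, -1.7163, -1.6287)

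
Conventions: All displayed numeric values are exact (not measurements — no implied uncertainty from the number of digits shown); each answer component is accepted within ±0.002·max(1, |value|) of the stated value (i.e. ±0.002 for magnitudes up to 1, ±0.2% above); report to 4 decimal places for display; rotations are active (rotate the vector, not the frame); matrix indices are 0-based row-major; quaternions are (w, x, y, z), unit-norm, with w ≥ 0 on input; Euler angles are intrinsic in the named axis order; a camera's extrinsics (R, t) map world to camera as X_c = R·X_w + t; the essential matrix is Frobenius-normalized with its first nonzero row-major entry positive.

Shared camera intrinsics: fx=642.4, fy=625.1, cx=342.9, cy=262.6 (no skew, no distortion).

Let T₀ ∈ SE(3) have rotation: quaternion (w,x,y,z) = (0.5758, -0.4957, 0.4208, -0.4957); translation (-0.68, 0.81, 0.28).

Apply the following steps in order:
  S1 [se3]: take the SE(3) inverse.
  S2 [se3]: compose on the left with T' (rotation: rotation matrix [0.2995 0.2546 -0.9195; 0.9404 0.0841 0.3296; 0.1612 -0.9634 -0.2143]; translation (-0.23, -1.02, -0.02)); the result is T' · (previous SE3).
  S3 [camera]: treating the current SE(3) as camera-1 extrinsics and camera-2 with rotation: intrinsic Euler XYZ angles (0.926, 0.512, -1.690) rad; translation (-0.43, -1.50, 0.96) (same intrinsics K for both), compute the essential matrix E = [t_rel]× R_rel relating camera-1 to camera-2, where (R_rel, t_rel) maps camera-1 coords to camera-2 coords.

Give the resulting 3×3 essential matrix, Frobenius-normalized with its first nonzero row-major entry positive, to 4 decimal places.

matrix = [0.6022 -0.2939 0.1611; 0.1419 0.4035 -0.2762; 0.3407 0.3131 -0.2274]

after S1 (invert_se3): R=[0.1545 -0.9880 0.0068; 0.1537 0.0172 -0.9880; 0.9760 0.1537 0.1545], t=(0.9034, 0.3672, 0.4960)
after S2 (compose_se3): R=[-0.8120 -0.4328 -0.3915; 0.4798 -0.8770 -0.0257; -0.3322 -0.2088 0.9198], t=(-0.3220, 0.0238, -0.3344)
after S3 (essential): [0.6022 -0.2939 0.1611; 0.1419 0.4035 -0.2762; 0.3407 0.3131 -0.2274]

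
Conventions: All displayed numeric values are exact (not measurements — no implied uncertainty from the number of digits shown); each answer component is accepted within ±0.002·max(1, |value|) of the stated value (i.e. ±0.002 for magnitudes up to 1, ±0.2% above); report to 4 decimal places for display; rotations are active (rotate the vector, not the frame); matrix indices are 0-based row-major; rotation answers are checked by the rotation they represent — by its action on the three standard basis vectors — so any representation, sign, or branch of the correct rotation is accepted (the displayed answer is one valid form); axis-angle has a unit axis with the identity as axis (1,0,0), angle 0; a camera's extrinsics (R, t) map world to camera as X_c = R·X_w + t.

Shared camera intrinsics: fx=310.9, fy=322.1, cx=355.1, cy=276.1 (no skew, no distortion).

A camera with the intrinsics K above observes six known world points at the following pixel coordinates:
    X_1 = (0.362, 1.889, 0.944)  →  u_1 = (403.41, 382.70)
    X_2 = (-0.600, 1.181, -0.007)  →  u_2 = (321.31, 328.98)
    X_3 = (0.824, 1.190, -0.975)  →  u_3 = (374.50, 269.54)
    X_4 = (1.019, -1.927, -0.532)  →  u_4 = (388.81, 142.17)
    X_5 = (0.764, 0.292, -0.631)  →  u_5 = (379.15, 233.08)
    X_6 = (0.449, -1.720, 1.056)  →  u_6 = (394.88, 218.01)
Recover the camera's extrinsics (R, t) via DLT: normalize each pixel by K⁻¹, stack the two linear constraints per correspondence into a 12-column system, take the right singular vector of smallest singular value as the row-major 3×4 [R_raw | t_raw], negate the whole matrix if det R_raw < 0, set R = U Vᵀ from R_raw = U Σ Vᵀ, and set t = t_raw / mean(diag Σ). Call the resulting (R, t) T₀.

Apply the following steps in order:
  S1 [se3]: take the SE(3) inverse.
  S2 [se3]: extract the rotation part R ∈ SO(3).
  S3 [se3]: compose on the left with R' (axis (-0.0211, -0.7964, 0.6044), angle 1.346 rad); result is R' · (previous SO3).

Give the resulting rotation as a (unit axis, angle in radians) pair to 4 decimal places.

rotation (axis_angle) = ((0.3369, -0.6476, 0.6834), 1.9125)

source (pnp_recover): camera pose = R=[0.8747 -0.0040 0.4847; -0.2830 0.8077 0.5173; -0.3936 -0.5896 0.7053], t=(-0.0101, -0.3000, 5.4607)
after S1 (invert_se3): R=[0.8747 -0.2830 -0.3936; -0.0040 0.8077 -0.5896; 0.4847 0.5173 0.7053], t=(2.0731, 3.4619, -3.6915)
after S2 (rot_of_se3): [0.8747 -0.2830 -0.3936; -0.0040 0.8077 -0.5896; 0.4847 0.5173 0.7053]
after S3 (compose_so3): [-0.1835 -0.9352 -0.3027; 0.3526 0.2249 -0.9084; 0.9176 -0.2734 0.2885]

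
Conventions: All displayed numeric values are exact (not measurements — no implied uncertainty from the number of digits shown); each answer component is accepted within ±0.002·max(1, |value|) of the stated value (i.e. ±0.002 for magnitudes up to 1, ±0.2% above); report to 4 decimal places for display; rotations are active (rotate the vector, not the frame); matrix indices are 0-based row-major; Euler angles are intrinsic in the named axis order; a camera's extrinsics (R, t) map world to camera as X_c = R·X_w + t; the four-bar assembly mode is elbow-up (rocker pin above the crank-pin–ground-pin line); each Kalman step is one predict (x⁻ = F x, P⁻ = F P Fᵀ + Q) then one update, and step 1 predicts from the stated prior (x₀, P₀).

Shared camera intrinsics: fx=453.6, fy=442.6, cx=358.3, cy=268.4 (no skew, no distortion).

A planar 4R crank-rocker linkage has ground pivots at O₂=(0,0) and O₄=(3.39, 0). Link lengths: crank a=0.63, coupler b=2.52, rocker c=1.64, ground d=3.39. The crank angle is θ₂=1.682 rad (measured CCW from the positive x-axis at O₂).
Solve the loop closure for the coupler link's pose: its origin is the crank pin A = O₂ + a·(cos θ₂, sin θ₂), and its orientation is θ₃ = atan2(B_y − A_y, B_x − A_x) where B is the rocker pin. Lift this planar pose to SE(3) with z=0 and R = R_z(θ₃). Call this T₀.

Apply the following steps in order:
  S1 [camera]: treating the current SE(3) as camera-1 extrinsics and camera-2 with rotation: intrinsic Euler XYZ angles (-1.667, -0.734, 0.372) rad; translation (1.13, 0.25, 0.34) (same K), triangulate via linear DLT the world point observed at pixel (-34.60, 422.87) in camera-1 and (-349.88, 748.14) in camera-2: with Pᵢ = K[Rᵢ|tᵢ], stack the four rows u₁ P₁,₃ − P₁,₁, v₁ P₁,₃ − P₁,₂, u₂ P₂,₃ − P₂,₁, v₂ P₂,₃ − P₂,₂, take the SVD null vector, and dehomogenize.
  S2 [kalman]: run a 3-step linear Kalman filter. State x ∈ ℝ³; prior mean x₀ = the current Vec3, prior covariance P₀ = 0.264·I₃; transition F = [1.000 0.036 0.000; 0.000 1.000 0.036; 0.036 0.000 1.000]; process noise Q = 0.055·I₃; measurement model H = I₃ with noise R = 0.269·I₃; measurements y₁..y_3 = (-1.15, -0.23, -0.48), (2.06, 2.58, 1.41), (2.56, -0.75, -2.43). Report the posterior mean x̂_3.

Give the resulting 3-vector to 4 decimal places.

source (fourbar_fk): coupler pose = R=[0.9658 -0.2592 0.0000; 0.2592 0.9658 0.0000; 0.0000 0.0000 1.0000], t=(-0.0699, 0.6261, 0.0000)
after S1 (triangulate): (-1.2478, 0.2451, 1.5454)
after S2 (kf_track): (1.1051, 0.4233, -0.3999)

result = (1.1051, 0.4233, -0.3999)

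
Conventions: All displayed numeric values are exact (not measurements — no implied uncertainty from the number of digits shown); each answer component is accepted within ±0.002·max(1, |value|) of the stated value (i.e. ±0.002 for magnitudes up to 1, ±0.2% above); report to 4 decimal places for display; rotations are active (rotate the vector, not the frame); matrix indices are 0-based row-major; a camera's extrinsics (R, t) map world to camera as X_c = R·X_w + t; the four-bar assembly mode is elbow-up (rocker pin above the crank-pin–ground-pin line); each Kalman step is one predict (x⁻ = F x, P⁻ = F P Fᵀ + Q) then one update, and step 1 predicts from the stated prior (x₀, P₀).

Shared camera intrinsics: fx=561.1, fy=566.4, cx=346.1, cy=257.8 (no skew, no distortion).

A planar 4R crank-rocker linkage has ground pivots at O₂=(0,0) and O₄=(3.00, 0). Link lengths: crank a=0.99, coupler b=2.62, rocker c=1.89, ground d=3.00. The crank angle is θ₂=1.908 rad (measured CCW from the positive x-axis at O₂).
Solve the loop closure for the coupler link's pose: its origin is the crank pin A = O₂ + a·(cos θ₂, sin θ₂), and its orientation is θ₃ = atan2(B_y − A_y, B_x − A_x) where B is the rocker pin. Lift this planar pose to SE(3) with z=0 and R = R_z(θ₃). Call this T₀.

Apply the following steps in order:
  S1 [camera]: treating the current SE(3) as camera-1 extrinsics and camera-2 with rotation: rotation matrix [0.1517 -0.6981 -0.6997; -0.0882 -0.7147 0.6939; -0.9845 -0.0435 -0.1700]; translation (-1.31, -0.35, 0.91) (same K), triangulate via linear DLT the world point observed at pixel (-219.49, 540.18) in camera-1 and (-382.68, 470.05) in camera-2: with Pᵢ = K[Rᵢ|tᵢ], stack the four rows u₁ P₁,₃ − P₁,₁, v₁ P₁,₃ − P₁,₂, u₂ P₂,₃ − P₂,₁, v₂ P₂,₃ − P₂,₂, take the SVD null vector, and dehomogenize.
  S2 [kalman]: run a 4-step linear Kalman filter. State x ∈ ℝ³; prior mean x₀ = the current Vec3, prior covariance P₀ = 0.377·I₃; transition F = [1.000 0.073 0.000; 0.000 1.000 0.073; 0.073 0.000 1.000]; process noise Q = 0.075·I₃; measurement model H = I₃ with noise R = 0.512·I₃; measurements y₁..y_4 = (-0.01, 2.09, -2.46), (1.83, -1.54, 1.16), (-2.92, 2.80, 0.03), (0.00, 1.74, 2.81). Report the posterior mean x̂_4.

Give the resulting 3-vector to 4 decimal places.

source (fourbar_fk): coupler pose = R=[0.9561 -0.2929 0.0000; 0.2929 0.9561 0.0000; 0.0000 0.0000 1.0000], t=(-0.3275, 0.9342, 0.0000)
after S1 (triangulate): (-0.7676, -0.2273, 0.9870)
after S2 (kf_track): (-0.3233, 1.2477, 0.9582)

result = (-0.3233, 1.2477, 0.9582)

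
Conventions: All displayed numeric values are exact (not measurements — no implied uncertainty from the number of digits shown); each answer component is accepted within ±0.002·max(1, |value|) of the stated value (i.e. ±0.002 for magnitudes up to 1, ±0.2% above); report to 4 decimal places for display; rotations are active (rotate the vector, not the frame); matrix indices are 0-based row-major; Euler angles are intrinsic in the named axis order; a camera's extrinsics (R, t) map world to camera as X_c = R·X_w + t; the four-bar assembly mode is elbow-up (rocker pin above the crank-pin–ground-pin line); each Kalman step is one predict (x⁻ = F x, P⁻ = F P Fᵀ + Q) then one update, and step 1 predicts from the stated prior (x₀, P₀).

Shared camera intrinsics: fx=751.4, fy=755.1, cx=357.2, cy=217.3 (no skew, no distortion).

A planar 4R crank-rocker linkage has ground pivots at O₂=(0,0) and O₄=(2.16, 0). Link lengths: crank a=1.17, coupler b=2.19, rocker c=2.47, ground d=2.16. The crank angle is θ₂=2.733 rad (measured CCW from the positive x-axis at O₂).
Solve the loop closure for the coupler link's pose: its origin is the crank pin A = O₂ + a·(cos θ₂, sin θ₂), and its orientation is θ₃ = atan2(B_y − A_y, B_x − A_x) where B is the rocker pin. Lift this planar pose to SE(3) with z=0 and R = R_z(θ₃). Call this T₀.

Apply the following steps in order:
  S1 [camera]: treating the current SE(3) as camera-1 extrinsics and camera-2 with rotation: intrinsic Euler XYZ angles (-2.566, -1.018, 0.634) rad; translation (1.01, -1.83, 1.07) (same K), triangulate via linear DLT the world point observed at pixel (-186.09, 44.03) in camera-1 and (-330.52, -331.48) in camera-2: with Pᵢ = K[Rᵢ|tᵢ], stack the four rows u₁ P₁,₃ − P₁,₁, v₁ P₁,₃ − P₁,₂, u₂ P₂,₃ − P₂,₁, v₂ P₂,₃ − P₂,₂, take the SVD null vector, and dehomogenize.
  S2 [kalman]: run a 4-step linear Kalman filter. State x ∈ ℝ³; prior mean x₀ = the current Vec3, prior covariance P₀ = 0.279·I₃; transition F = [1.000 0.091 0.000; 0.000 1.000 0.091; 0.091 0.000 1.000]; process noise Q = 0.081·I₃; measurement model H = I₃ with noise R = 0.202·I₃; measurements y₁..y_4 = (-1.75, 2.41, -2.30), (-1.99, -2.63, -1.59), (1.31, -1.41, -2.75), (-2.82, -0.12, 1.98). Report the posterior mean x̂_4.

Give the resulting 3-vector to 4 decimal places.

source (fourbar_fk): coupler pose = R=[0.7556 -0.6550 0.0000; 0.6550 0.7556 0.0000; 0.0000 0.0000 1.0000], t=(-1.0737, 0.4649, 0.0000)
after S1 (triangulate): (-0.8748, -0.4591, 1.9832)
after S2 (kf_track): (-1.4754, -0.7040, -0.1978)

result = (-1.4754, -0.7040, -0.1978)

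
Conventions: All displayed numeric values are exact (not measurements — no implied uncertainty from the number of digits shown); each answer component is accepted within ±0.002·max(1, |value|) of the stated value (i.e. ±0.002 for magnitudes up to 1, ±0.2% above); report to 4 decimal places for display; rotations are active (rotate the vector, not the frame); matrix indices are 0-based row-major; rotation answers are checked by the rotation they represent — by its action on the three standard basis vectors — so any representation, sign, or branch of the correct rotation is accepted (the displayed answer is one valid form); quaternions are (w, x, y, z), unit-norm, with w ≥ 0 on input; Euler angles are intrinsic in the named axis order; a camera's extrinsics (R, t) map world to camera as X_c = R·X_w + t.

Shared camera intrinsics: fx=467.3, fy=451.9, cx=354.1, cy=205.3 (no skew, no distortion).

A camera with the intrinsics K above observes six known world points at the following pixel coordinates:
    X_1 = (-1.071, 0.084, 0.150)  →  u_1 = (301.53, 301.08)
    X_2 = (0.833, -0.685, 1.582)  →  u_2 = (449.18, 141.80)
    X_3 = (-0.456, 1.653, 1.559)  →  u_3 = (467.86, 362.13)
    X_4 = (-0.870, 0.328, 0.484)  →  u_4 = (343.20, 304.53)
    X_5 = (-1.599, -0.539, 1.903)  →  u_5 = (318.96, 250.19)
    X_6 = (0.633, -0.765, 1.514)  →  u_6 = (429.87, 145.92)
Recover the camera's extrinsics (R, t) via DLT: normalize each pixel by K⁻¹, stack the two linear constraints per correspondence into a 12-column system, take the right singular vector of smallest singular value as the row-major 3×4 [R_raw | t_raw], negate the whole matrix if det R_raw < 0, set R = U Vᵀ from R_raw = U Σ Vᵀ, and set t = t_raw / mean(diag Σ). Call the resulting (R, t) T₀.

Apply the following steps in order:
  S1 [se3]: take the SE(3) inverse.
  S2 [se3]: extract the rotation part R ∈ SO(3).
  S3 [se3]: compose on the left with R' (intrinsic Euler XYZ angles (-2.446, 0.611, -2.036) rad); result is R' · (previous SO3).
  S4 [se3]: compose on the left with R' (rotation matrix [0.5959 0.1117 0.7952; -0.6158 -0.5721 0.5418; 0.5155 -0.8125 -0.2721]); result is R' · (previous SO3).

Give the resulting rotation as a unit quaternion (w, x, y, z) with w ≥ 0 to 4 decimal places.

source (pnp_recover): camera pose = R=[0.7458 0.5128 0.4253; -0.5418 0.8383 -0.0607; -0.3876 -0.1852 0.9030], t=(0.1601, 0.3599, 4.1908)
after S1 (invert_se3): R=[0.7458 -0.5418 -0.3876; 0.5128 0.8383 -0.1852; 0.4253 -0.0607 0.9030], t=(1.7001, 0.3923, -3.8307)
after S2 (rot_of_se3): [0.7458 -0.5418 -0.3876; 0.5128 0.8383 -0.1852; 0.4253 -0.0607 0.9030]
after S3 (compose_so3): [0.3453 0.7779 0.5249; 0.8660 -0.4797 0.1412; 0.3616 0.4058 -0.8394]
after S4 (compose_so3): [0.5901 0.7327 -0.3389; -0.5122 0.0153 -0.8588; -0.6241 0.6804 0.3843]

rotation (quat) = (0.7053, 0.5456, 0.1011, -0.4413)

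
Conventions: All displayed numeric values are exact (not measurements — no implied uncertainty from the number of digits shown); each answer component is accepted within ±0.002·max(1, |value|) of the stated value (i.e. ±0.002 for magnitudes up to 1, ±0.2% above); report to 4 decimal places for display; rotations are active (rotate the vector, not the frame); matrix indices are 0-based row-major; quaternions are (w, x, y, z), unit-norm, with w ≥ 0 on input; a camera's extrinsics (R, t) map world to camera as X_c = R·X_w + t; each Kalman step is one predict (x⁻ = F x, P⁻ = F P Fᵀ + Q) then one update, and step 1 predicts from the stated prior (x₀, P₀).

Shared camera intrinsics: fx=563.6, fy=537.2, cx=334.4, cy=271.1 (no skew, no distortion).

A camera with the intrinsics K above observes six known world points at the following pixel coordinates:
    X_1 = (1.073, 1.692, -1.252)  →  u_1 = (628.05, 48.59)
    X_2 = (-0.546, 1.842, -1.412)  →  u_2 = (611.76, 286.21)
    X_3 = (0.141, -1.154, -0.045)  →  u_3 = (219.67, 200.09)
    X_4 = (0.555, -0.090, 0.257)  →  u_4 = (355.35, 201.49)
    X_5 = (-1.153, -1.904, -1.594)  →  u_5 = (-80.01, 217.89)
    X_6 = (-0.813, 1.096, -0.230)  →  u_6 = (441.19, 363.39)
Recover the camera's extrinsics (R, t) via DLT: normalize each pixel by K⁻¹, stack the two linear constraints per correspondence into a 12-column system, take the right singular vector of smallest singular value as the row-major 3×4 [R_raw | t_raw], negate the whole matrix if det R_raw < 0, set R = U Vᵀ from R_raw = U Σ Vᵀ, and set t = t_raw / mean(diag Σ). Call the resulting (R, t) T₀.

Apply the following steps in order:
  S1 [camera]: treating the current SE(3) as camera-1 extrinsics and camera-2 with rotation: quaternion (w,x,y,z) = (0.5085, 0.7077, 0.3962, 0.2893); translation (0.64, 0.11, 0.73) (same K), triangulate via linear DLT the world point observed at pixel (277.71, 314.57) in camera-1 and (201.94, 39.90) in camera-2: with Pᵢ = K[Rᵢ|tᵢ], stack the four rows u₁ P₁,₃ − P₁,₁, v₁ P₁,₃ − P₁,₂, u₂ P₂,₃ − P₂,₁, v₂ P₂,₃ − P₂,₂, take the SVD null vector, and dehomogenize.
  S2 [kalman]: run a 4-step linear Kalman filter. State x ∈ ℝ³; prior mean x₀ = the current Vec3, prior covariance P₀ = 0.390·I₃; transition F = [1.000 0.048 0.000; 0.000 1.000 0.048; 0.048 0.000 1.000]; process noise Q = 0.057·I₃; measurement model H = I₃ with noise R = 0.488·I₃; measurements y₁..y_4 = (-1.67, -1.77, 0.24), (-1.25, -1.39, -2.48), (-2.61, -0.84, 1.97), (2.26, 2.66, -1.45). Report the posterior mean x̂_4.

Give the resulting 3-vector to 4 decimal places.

source (pnp_recover): camera pose = R=[0.3423 0.9140 0.2179; -0.8785 0.2290 0.4194; 0.3334 -0.3350 0.8813], t=(0.0200, -0.2400, 4.5000)
after S1 (triangulate): (-0.8575, 0.0020, -0.4964)
after S2 (kf_track): (-0.4958, 0.1539, -0.4908)

result = (-0.4958, 0.1539, -0.4908)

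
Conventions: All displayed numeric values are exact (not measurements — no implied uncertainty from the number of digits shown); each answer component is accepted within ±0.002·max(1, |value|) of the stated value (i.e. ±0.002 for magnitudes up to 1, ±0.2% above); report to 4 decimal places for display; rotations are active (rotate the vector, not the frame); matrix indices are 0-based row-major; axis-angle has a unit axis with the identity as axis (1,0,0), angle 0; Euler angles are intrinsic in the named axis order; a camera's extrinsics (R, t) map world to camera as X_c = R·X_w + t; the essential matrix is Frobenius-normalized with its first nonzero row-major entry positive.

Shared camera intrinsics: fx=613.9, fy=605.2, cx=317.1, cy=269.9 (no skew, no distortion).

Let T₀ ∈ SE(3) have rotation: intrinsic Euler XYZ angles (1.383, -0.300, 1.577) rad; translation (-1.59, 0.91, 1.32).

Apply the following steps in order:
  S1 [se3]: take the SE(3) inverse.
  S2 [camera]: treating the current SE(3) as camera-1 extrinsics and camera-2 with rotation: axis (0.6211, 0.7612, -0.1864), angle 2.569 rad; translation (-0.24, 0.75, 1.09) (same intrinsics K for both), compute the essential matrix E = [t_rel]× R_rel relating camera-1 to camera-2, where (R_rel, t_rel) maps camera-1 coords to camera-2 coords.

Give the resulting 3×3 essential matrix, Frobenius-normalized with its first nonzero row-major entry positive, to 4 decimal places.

after S1 (invert_se3): R=[-0.0059 0.1885 0.9821; -0.9553 0.2892 -0.0613; -0.2955 -0.9385 0.1784], t=(-1.4773, -1.7012, 0.1488)
after S2 (essential): [0.5218 0.0035 0.2382; 0.4669 -0.1112 -0.3405; -0.0782 -0.1076 -0.5541]

matrix = [0.5218 0.0035 0.2382; 0.4669 -0.1112 -0.3405; -0.0782 -0.1076 -0.5541]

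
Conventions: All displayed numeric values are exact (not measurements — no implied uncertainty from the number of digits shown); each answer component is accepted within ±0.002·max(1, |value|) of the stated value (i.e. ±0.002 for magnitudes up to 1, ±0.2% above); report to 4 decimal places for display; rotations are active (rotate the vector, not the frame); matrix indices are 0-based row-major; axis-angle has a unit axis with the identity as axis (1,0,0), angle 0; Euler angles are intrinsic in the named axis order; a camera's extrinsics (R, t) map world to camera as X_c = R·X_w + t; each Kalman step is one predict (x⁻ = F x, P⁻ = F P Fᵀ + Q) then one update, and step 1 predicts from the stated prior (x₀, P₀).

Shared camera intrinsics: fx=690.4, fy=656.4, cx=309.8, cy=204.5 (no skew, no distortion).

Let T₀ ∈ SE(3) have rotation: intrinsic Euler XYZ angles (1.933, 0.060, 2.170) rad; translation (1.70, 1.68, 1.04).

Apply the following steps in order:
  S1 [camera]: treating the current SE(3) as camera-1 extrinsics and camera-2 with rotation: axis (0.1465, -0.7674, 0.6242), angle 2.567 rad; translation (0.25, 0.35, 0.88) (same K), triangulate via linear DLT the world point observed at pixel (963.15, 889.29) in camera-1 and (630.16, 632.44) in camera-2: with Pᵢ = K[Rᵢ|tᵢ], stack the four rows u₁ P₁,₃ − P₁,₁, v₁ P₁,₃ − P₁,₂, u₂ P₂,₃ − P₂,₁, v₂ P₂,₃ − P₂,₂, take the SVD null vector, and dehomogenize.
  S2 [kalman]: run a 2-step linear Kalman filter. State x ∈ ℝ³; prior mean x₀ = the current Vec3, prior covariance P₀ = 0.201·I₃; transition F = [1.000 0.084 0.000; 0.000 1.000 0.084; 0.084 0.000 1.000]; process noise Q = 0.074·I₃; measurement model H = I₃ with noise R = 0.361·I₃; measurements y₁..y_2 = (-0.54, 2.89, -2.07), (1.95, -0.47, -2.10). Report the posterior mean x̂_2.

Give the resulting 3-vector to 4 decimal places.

after S1 (triangulate): (0.4035, -1.5243, -1.6945)
after S2 (kf_track): (0.7482, -0.0686, -1.8825)

result = (0.7482, -0.0686, -1.8825)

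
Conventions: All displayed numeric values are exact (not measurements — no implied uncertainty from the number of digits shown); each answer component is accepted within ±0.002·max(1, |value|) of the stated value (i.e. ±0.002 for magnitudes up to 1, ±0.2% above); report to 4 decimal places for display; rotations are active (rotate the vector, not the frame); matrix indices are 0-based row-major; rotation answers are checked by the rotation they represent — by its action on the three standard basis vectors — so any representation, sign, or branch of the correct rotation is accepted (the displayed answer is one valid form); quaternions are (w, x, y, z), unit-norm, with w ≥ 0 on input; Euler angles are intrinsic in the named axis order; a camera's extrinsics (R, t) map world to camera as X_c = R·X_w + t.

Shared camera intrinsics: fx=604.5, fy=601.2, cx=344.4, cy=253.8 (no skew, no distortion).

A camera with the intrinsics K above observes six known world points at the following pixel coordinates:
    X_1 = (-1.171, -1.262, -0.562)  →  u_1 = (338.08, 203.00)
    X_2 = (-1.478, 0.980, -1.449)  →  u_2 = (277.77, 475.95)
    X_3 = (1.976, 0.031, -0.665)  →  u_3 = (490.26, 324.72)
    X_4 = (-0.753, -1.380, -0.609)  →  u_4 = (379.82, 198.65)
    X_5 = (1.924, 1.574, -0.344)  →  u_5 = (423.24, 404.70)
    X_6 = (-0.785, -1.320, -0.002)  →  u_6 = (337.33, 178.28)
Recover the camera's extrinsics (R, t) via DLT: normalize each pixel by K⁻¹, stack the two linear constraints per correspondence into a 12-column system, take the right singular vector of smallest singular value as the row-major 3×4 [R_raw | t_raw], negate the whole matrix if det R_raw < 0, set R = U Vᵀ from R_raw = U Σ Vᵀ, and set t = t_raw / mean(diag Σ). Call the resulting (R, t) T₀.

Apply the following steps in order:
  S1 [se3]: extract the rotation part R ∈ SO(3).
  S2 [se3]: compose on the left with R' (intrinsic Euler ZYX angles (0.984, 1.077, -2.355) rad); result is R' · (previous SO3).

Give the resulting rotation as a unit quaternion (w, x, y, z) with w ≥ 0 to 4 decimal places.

rotation (quat) = (0.0992, -0.5299, 0.0103, 0.8422)

source (pnp_recover): camera pose = R=[0.7395 -0.3562 -0.5712; 0.0563 0.8783 -0.4748; 0.6708 0.3189 0.6696], t=(0.0399, 0.4600, 6.8597)
after S1 (rot_of_se3): [0.7395 -0.3562 -0.5712; 0.0563 0.8783 -0.4748; 0.6708 0.3189 0.6696]
after S2 (compose_so3): [-0.4187 -0.1779 -0.8905; 0.1562 -0.9801 0.1224; -0.8946 -0.0878 0.4381]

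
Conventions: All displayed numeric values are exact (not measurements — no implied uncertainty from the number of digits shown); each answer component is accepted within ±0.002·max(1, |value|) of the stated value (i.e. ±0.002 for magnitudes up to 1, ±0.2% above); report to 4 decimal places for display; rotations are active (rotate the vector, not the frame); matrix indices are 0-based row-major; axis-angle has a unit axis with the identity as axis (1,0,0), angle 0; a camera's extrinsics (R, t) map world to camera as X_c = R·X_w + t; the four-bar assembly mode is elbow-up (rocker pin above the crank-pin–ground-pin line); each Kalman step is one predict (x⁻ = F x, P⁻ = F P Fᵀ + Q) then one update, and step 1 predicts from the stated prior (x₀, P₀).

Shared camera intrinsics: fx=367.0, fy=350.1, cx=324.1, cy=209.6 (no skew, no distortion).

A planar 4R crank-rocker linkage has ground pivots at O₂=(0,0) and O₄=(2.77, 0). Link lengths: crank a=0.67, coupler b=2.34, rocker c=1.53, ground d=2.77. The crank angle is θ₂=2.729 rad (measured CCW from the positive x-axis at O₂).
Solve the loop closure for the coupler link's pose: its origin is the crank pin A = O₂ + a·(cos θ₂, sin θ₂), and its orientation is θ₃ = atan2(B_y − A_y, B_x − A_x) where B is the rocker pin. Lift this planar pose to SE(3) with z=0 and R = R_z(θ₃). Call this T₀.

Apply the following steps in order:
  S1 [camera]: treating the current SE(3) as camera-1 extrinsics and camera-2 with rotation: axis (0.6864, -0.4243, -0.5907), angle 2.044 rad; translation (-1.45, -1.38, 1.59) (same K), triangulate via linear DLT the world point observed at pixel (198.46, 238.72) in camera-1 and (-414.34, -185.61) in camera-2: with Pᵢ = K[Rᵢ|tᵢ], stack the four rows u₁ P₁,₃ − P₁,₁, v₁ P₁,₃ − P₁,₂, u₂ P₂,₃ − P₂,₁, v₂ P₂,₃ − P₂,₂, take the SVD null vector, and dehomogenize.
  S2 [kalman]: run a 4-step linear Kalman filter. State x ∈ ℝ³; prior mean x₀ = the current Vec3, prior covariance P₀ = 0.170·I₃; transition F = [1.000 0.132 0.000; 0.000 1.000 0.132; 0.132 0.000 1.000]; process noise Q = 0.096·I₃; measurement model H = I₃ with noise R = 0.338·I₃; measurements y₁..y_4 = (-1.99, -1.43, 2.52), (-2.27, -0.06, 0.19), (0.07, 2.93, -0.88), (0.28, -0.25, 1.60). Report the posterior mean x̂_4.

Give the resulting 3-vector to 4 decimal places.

result = (-0.3099, 0.6521, 0.7662)

source (fourbar_fk): coupler pose = R=[0.9503 -0.3115 0.0000; 0.3115 0.9503 0.0000; 0.0000 0.0000 1.0000], t=(-0.6138, 0.2687, 0.0000)
after S1 (triangulate): (-0.0192, -0.1248, 1.7327)
after S2 (kf_track): (-0.3099, 0.6521, 0.7662)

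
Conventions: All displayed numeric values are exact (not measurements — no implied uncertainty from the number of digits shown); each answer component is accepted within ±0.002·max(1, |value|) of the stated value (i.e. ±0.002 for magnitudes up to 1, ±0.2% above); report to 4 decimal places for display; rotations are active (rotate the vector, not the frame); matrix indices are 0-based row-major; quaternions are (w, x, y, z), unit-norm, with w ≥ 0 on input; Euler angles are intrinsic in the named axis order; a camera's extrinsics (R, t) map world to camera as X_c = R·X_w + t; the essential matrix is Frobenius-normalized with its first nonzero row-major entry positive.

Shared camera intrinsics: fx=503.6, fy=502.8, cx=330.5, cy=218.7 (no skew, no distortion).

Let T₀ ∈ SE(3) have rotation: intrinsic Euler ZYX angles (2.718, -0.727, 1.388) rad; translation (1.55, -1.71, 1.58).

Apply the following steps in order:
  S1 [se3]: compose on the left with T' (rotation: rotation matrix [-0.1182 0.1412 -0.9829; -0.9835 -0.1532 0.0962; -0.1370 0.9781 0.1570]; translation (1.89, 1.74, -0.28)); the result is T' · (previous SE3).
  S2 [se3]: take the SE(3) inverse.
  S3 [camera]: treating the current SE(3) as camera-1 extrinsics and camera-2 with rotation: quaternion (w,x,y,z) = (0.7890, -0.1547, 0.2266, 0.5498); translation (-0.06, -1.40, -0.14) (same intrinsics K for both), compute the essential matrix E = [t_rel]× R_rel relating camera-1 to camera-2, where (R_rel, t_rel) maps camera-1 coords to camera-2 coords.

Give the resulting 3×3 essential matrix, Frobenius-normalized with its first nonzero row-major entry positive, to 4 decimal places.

after S1 (compose_se3): R=[-0.5294 -0.8451 -0.0747; 0.6868 -0.3752 -0.6225; 0.4980 -0.3809 0.7790], t=(-0.0876, 0.6296, -1.9168)
after S2 (invert_se3): R=[-0.5294 0.6868 0.4980; -0.8451 -0.3752 -0.3809; -0.0747 -0.6225 0.7790], t=(0.4758, -0.5678, 1.8786)
after S3 (essential): [0.3431 0.4682 0.3202; -0.4620 -0.0162 0.1174; 0.3837 -0.2614 -0.3429]

matrix = [0.3431 0.4682 0.3202; -0.4620 -0.0162 0.1174; 0.3837 -0.2614 -0.3429]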